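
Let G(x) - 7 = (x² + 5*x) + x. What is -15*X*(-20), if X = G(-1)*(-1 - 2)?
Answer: -1800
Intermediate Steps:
G(x) = 7 + x² + 6*x (G(x) = 7 + ((x² + 5*x) + x) = 7 + (x² + 6*x) = 7 + x² + 6*x)
X = -6 (X = (7 + (-1)² + 6*(-1))*(-1 - 2) = (7 + 1 - 6)*(-3) = 2*(-3) = -6)
-15*X*(-20) = -15*(-6)*(-20) = 90*(-20) = -1800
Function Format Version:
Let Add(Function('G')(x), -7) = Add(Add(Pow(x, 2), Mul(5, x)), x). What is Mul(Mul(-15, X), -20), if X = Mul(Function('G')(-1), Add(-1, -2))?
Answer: -1800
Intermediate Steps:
Function('G')(x) = Add(7, Pow(x, 2), Mul(6, x)) (Function('G')(x) = Add(7, Add(Add(Pow(x, 2), Mul(5, x)), x)) = Add(7, Add(Pow(x, 2), Mul(6, x))) = Add(7, Pow(x, 2), Mul(6, x)))
X = -6 (X = Mul(Add(7, Pow(-1, 2), Mul(6, -1)), Add(-1, -2)) = Mul(Add(7, 1, -6), -3) = Mul(2, -3) = -6)
Mul(Mul(-15, X), -20) = Mul(Mul(-15, -6), -20) = Mul(90, -20) = -1800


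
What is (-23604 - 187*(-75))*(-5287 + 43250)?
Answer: -363647577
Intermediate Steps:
(-23604 - 187*(-75))*(-5287 + 43250) = (-23604 + 14025)*37963 = -9579*37963 = -363647577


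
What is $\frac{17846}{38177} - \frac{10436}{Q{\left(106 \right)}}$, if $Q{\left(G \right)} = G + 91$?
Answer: $- \frac{394899510}{7520869} \approx -52.507$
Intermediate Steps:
$Q{\left(G \right)} = 91 + G$
$\frac{17846}{38177} - \frac{10436}{Q{\left(106 \right)}} = \frac{17846}{38177} - \frac{10436}{91 + 106} = 17846 \cdot \frac{1}{38177} - \frac{10436}{197} = \frac{17846}{38177} - \frac{10436}{197} = - \frac{394899510}{7520869}$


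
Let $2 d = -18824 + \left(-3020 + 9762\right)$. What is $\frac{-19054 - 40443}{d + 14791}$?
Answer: $- \frac{59497}{8750} \approx -6.7997$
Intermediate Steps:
$d = -6041$ ($d = \frac{-18824 + \left(-3020 + 9762\right)}{2} = \frac{-18824 + 6742}{2} = \frac{1}{2} \left(-12082\right) = -6041$)
$\frac{-19054 - 40443}{d + 14791} = \frac{-19054 - 40443}{-6041 + 14791} = - \frac{59497}{8750}$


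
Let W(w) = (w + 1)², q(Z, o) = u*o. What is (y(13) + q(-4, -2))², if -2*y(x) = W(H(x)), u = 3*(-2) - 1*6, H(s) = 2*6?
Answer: 14641/4 ≈ 3660.3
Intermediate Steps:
H(s) = 12
u = -12 (u = -6 - 6 = -12)
q(Z, o) = -12*o
W(w) = (1 + w)²
y(x) = -169/2 (y(x) = -(1 + 12)²/2 = -½*13² = -½*169 = -169/2)
(y(13) + q(-4, -2))² = (-169/2 - 12*(-2))² = (-169/2 + 24)² = (-121/2)² = 14641/4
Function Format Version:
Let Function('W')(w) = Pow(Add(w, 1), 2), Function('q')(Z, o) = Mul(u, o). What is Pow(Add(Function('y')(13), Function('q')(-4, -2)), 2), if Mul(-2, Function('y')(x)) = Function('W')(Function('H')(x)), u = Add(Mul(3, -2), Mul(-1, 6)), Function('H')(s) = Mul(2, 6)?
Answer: Rational(14641, 4) ≈ 3660.3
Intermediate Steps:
Function('H')(s) = 12
u = -12 (u = Add(-6, -6) = -12)
Function('q')(Z, o) = Mul(-12, o)
Function('W')(w) = Pow(Add(1, w), 2)
Function('y')(x) = Rational(-169, 2) (Function('y')(x) = Mul(Rational(-1, 2), Pow(Add(1, 12), 2)) = Mul(Rational(-1, 2), Pow(13, 2)) = Mul(Rational(-1, 2), 169) = Rational(-169, 2))
Pow(Add(Function('y')(13), Function('q')(-4, -2)), 2) = Pow(Add(Rational(-169, 2), Mul(-12, -2)), 2) = Pow(Add(Rational(-169, 2), 24), 2) = Pow(Rational(-121, 2), 2) = Rational(14641, 4)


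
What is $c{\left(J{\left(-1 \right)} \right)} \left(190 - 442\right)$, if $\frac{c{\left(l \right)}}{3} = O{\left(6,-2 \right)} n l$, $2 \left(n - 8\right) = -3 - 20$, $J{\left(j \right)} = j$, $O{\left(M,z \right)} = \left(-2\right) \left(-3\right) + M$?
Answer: $-31752$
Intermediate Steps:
$O{\left(M,z \right)} = 6 + M$
$n = - \frac{7}{2}$ ($n = 8 + \frac{-3 - 20}{2} = 8 + \frac{1}{2} \left(-23\right) = 8 - \frac{23}{2} = - \frac{7}{2} \approx -3.5$)
$c{\left(l \right)} = - 126 l$ ($c{\left(l \right)} = 3 \left(6 + 6\right) \left(- \frac{7}{2}\right) l = 3 \cdot 12 \left(- \frac{7}{2}\right) l = 3 \left(- 42 l\right) = - 126 l$)
$c{\left(J{\left(-1 \right)} \right)} \left(190 - 442\right) = \left(-126\right) \left(-1\right) \left(190 - 442\right) = 126 \left(-252\right) = -31752$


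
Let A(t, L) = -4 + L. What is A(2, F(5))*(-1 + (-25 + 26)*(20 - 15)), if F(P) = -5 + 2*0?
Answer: -36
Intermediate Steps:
F(P) = -5 (F(P) = -5 + 0 = -5)
A(2, F(5))*(-1 + (-25 + 26)*(20 - 15)) = (-4 - 5)*(-1 + (-25 + 26)*(20 - 15)) = -9*(-1 + 1*5) = -9*(-1 + 5) = -9*4 = -36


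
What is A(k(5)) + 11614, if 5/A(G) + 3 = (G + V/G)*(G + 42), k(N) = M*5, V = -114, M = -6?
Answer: 18431393/1587 ≈ 11614.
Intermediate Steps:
k(N) = -30 (k(N) = -6*5 = -30)
A(G) = 5/(-3 + (42 + G)*(G - 114/G)) (A(G) = 5/(-3 + (G - 114/G)*(G + 42)) = 5/(-3 + (G - 114/G)*(42 + G)) = 5/(-3 + (42 + G)*(G - 114/G)))
A(k(5)) + 11614 = 5*(-30)/(-4788 + (-30)³ - 117*(-30) + 42*(-30)²) + 11614 = 5*(-30)/(-4788 - 27000 + 3510 + 42*900) + 11614 = 5*(-30)/(-4788 - 27000 + 3510 + 37800) + 11614 = 5*(-30)/9522 + 11614 = 5*(-30)*(1/9522) + 11614 = -25/1587 + 11614 = 18431393/1587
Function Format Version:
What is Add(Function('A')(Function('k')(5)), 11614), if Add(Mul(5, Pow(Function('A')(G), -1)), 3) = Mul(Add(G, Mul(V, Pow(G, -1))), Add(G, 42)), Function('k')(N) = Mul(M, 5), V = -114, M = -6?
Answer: Rational(18431393, 1587) ≈ 11614.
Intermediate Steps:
Function('k')(N) = -30 (Function('k')(N) = Mul(-6, 5) = -30)
Function('A')(G) = Mul(5, Pow(Add(-3, Mul(Add(42, G), Add(G, Mul(-114, Pow(G, -1))))), -1)) (Function('A')(G) = Mul(5, Pow(Add(-3, Mul(Add(G, Mul(-114, Pow(G, -1))), Add(G, 42))), -1)) = Mul(5, Pow(Add(-3, Mul(Add(G, Mul(-114, Pow(G, -1))), Add(42, G))), -1)) = Mul(5, Pow(Add(-3, Mul(Add(42, G), Add(G, Mul(-114, Pow(G, -1))))), -1)))
Add(Function('A')(Function('k')(5)), 11614) = Add(Mul(5, -30, Pow(Add(-4788, Pow(-30, 3), Mul(-117, -30), Mul(42, Pow(-30, 2))), -1)), 11614) = Add(Mul(5, -30, Pow(Add(-4788, -27000, 3510, Mul(42, 900)), -1)), 11614) = Add(Mul(5, -30, Pow(Add(-4788, -27000, 3510, 37800), -1)), 11614) = Add(Mul(5, -30, Pow(9522, -1)), 11614) = Add(Mul(5, -30, Rational(1, 9522)), 11614) = Add(Rational(-25, 1587), 11614) = Rational(18431393, 1587)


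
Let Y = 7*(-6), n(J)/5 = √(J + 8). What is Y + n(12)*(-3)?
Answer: -42 - 30*√5 ≈ -109.08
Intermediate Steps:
n(J) = 5*√(8 + J) (n(J) = 5*√(J + 8) = 5*√(8 + J))
Y = -42
Y + n(12)*(-3) = -42 + (5*√(8 + 12))*(-3) = -42 + (5*√20)*(-3) = -42 + (5*(2*√5))*(-3) = -42 + (10*√5)*(-3) = -42 - 30*√5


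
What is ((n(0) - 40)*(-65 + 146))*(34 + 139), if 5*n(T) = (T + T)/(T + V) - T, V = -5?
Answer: -560520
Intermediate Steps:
n(T) = -T/5 + 2*T/(5*(-5 + T)) (n(T) = ((T + T)/(T - 5) - T)/5 = ((2*T)/(-5 + T) - T)/5 = (2*T/(-5 + T) - T)/5 = (-T + 2*T/(-5 + T))/5 = -T/5 + 2*T/(5*(-5 + T)))
((n(0) - 40)*(-65 + 146))*(34 + 139) = (((1/5)*0*(7 - 1*0)/(-5 + 0) - 40)*(-65 + 146))*(34 + 139) = (((1/5)*0*(7 + 0)/(-5) - 40)*81)*173 = (((1/5)*0*(-1/5)*7 - 40)*81)*173 = ((0 - 40)*81)*173 = -40*81*173 = -3240*173 = -560520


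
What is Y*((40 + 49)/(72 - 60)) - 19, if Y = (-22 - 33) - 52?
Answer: -9751/12 ≈ -812.58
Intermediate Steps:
Y = -107 (Y = -55 - 52 = -107)
Y*((40 + 49)/(72 - 60)) - 19 = -107*(40 + 49)/(72 - 60) - 19 = -9523/12 - 19 = -9751/12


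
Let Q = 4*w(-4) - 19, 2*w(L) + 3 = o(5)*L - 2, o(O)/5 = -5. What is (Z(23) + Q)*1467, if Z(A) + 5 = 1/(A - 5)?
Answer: 487207/2 ≈ 2.4360e+5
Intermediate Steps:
Z(A) = -5 + 1/(-5 + A) (Z(A) = -5 + 1/(A - 5) = -5 + 1/(-5 + A))
o(O) = -25 (o(O) = 5*(-5) = -25)
w(L) = -5/2 - 25*L/2 (w(L) = -3/2 + (-25*L - 2)/2 = -3/2 + (-2 - 25*L)/2 = -3/2 + (-1 - 25*L/2) = -5/2 - 25*L/2)
Q = 171 (Q = 4*(-5/2 - 25/2*(-4)) - 19 = 4*(-5/2 + 50) - 19 = 4*(95/2) - 19 = 190 - 19 = 171)
(Z(23) + Q)*1467 = ((26 - 5*23)/(-5 + 23) + 171)*1467 = ((26 - 115)/18 + 171)*1467 = ((1/18)*(-89) + 171)*1467 = (-89/18 + 171)*1467 = (2989/18)*1467 = 487207/2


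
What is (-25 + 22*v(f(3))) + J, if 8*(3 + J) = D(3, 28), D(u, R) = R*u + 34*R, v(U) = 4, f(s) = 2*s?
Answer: 379/2 ≈ 189.50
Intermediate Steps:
D(u, R) = 34*R + R*u
J = 253/2 (J = -3 + (28*(34 + 3))/8 = -3 + (28*37)/8 = -3 + (1/8)*1036 = -3 + 259/2 = 253/2 ≈ 126.50)
(-25 + 22*v(f(3))) + J = (-25 + 22*4) + 253/2 = (-25 + 88) + 253/2 = 63 + 253/2 = 379/2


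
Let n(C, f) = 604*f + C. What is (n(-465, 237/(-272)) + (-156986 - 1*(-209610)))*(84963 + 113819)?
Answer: 348964285775/34 ≈ 1.0264e+10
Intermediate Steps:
n(C, f) = C + 604*f
(n(-465, 237/(-272)) + (-156986 - 1*(-209610)))*(84963 + 113819) = ((-465 + 604*(237/(-272))) + (-156986 - 1*(-209610)))*(84963 + 113819) = ((-465 + 604*(237*(-1/272))) + (-156986 + 209610))*198782 = ((-465 + 604*(-237/272)) + 52624)*198782 = ((-465 - 35787/68) + 52624)*198782 = (-67407/68 + 52624)*198782 = (3511025/68)*198782 = 348964285775/34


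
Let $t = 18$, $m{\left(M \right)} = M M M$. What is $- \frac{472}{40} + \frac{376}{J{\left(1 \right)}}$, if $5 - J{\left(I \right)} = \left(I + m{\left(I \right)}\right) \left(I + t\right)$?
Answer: $- \frac{3827}{165} \approx -23.194$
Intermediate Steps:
$m{\left(M \right)} = M^{3}$ ($m{\left(M \right)} = M^{2} M = M^{3}$)
$J{\left(I \right)} = 5 - \left(18 + I\right) \left(I + I^{3}\right)$ ($J{\left(I \right)} = 5 - \left(I + I^{3}\right) \left(I + 18\right) = 5 - \left(I + I^{3}\right) \left(18 + I\right) = 5 - \left(18 + I\right) \left(I + I^{3}\right)$)
$- \frac{472}{40} + \frac{376}{J{\left(1 \right)}} = - \frac{472}{40} + \frac{376}{5 - 1^{2} - 1^{4} - 18 - 18 \cdot 1^{3}} = \left(-472\right) \frac{1}{40} + \frac{376}{5 - 1 - 1 - 18 - 18} = - \frac{59}{5} + \frac{376}{5 - 1 - 1 - 18 - 18} = - \frac{59}{5} + \frac{376}{-33} = - \frac{59}{5} + 376 \left(- \frac{1}{33}\right) = - \frac{59}{5} - \frac{376}{33} = - \frac{3827}{165}$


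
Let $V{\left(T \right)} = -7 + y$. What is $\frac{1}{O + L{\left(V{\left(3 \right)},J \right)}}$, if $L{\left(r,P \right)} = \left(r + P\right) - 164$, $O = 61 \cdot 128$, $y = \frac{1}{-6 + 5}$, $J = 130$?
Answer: $\frac{1}{7766} \approx 0.00012877$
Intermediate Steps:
$y = -1$ ($y = \frac{1}{-1} = -1$)
$O = 7808$
$V{\left(T \right)} = -8$ ($V{\left(T \right)} = -7 - 1 = -8$)
$L{\left(r,P \right)} = -164 + P + r$ ($L{\left(r,P \right)} = \left(P + r\right) - 164 = -164 + P + r$)
$\frac{1}{O + L{\left(V{\left(3 \right)},J \right)}} = \frac{1}{7808 - 42} = \frac{1}{7766}$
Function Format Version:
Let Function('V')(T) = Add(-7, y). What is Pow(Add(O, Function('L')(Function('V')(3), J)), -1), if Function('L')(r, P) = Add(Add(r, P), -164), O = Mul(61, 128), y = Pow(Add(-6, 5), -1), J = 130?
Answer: Rational(1, 7766) ≈ 0.00012877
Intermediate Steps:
y = -1 (y = Pow(-1, -1) = -1)
O = 7808
Function('V')(T) = -8 (Function('V')(T) = Add(-7, -1) = -8)
Function('L')(r, P) = Add(-164, P, r) (Function('L')(r, P) = Add(Add(P, r), -164) = Add(-164, P, r))
Pow(Add(O, Function('L')(Function('V')(3), J)), -1) = Pow(Add(7808, Add(-164, 130, -8)), -1) = Pow(Add(7808, -42), -1) = Pow(7766, -1) = Rational(1, 7766)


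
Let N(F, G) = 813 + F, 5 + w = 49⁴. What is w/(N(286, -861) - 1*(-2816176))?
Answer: 5764796/2817275 ≈ 2.0462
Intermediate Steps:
w = 5764796 (w = -5 + 49⁴ = -5 + 5764801 = 5764796)
w/(N(286, -861) - 1*(-2816176)) = 5764796/((813 + 286) - 1*(-2816176)) = 5764796/(1099 + 2816176) = 5764796/2817275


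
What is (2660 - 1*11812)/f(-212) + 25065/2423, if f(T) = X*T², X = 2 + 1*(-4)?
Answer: 71100563/6806207 ≈ 10.446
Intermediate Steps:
X = -2 (X = 2 - 4 = -2)
f(T) = -2*T²
(2660 - 1*11812)/f(-212) + 25065/2423 = (2660 - 1*11812)/((-2*(-212)²)) + 25065/2423 = (2660 - 11812)/((-2*44944)) + 25065*(1/2423) = -9152/(-89888) + 25065/2423 = -9152*(-1/89888) + 25065/2423 = 286/2809 + 25065/2423 = 71100563/6806207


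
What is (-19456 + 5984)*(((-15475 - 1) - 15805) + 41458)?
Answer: -137104544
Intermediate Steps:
(-19456 + 5984)*(((-15475 - 1) - 15805) + 41458) = -13472*((-15476 - 15805) + 41458) = -13472*(-31281 + 41458) = -13472*10177 = -137104544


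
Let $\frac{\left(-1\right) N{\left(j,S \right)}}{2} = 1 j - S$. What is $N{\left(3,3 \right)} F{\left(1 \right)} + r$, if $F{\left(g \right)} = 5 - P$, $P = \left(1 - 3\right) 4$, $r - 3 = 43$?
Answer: $46$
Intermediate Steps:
$r = 46$ ($r = 3 + 43 = 46$)
$P = -8$ ($P = \left(-2\right) 4 = -8$)
$F{\left(g \right)} = 13$ ($F{\left(g \right)} = 5 - -8 = 5 + 8 = 13$)
$N{\left(j,S \right)} = - 2 j + 2 S$ ($N{\left(j,S \right)} = - 2 \left(1 j - S\right) = - 2 \left(j - S\right) = - 2 j + 2 S$)
$N{\left(3,3 \right)} F{\left(1 \right)} + r = \left(\left(-2\right) 3 + 2 \cdot 3\right) 13 + 46 = \left(-6 + 6\right) 13 + 46 = 0 \cdot 13 + 46 = 0 + 46 = 46$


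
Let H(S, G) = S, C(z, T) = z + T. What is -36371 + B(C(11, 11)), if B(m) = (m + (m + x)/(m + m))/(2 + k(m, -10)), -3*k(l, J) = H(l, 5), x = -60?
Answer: -12803987/352 ≈ -36375.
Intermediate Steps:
C(z, T) = T + z
k(l, J) = -l/3
B(m) = (m + (-60 + m)/(2*m))/(2 - m/3) (B(m) = (m + (m - 60)/(m + m))/(2 - m/3) = (m + (-60 + m)/((2*m)))/(2 - m/3) = (m + (-60 + m)*(1/(2*m)))/(2 - m/3) = (m + (-60 + m)/(2*m))/(2 - m/3))
-36371 + B(C(11, 11)) = -36371 + 3*(60 - (11 + 11) - 2*(11 + 11)**2)/(2*(11 + 11)*(-6 + (11 + 11))) = -36371 + (3/2)*(60 - 1*22 - 2*22**2)/(22*(-6 + 22)) = -36371 + (3/2)*(1/22)*(60 - 22 - 2*484)/16 = -36371 + (3/2)*(1/22)*(1/16)*(60 - 22 - 968) = -36371 + (3/2)*(1/22)*(1/16)*(-930) = -36371 - 1395/352 = -12803987/352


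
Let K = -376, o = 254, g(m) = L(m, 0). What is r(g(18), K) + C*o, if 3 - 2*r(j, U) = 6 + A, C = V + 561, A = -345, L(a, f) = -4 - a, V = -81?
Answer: 122091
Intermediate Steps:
g(m) = -4 - m
C = 480 (C = -81 + 561 = 480)
r(j, U) = 171 (r(j, U) = 3/2 - (6 - 345)/2 = 3/2 - 1/2*(-339) = 3/2 + 339/2 = 171)
r(g(18), K) + C*o = 171 + 480*254 = 171 + 121920 = 122091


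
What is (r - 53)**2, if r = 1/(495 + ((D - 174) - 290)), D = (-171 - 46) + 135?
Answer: 7311616/2601 ≈ 2811.1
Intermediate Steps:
D = -82 (D = -217 + 135 = -82)
r = -1/51 (r = 1/(495 + ((-82 - 174) - 290)) = 1/(495 + (-256 - 290)) = 1/(495 - 546) = 1/(-51) = -1/51 ≈ -0.019608)
(r - 53)**2 = (-1/51 - 53)**2 = (-2704/51)**2 = 7311616/2601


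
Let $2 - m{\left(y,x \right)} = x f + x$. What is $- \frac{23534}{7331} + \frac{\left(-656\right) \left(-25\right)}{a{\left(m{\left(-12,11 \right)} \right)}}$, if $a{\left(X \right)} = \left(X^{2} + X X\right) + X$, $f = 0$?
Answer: $\frac{116627698}{1121643} \approx 103.98$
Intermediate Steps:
$m{\left(y,x \right)} = 2 - x$ ($m{\left(y,x \right)} = 2 - \left(x 0 + x\right) = 2 - \left(0 + x\right) = 2 - x$)
$a{\left(X \right)} = X + 2 X^{2}$ ($a{\left(X \right)} = \left(X^{2} + X^{2}\right) + X = 2 X^{2} + X = X + 2 X^{2}$)
$- \frac{23534}{7331} + \frac{\left(-656\right) \left(-25\right)}{a{\left(m{\left(-12,11 \right)} \right)}} = - \frac{23534}{7331} + \frac{\left(-656\right) \left(-25\right)}{\left(2 - 11\right) \left(1 + 2 \left(2 - 11\right)\right)} = \left(-23534\right) \frac{1}{7331} + \frac{16400}{\left(2 - 11\right) \left(1 + 2 \left(2 - 11\right)\right)} = - \frac{23534}{7331} + \frac{16400}{\left(-9\right) \left(1 + 2 \left(-9\right)\right)} = - \frac{23534}{7331} + \frac{16400}{\left(-9\right) \left(1 - 18\right)} = - \frac{23534}{7331} + \frac{16400}{\left(-9\right) \left(-17\right)} = - \frac{23534}{7331} + \frac{16400}{153} = \frac{116627698}{1121643}$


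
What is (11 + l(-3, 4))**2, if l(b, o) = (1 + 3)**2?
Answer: 729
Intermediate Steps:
l(b, o) = 16 (l(b, o) = 4**2 = 16)
(11 + l(-3, 4))**2 = (11 + 16)**2 = 27**2 = 729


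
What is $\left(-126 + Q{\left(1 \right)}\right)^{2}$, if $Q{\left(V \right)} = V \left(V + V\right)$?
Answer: $15376$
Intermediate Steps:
$Q{\left(V \right)} = 2 V^{2}$ ($Q{\left(V \right)} = V 2 V = 2 V^{2}$)
$\left(-126 + Q{\left(1 \right)}\right)^{2} = \left(-126 + 2 \cdot 1^{2}\right)^{2} = \left(-126 + 2 \cdot 1\right)^{2} = \left(-126 + 2\right)^{2} = \left(-124\right)^{2} = 15376$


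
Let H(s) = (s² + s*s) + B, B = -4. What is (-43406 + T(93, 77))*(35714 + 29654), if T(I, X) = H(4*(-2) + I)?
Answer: -1893057280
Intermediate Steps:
H(s) = -4 + 2*s² (H(s) = (s² + s*s) - 4 = (s² + s²) - 4 = 2*s² - 4 = -4 + 2*s²)
T(I, X) = -4 + 2*(-8 + I)² (T(I, X) = -4 + 2*(4*(-2) + I)² = -4 + 2*(-8 + I)²)
(-43406 + T(93, 77))*(35714 + 29654) = (-43406 + (-4 + 2*(-8 + 93)²))*(35714 + 29654) = (-43406 + (-4 + 2*85²))*65368 = (-43406 + (-4 + 2*7225))*65368 = (-43406 + (-4 + 14450))*65368 = (-43406 + 14446)*65368 = -28960*65368 = -1893057280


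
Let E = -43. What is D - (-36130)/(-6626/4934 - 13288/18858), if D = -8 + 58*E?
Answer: -191920028628/9525805 ≈ -20147.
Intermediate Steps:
D = -2502 (D = -8 + 58*(-43) = -8 - 2494 = -2502)
D - (-36130)/(-6626/4934 - 13288/18858) = -2502 - (-36130)/(-6626/4934 - 13288/18858) = -2502 - (-36130)/(-6626*1/4934 - 13288*1/18858) = -2502 - (-36130)/(-3313/2467 - 6644/9429) = -2502 - (-36130)/(-47629025/23261343) = -2502 - (-36130)*(-23261343)/47629025 = -2502 - 1*168086464518/9525805 = -2502 - 168086464518/9525805 = -191920028628/9525805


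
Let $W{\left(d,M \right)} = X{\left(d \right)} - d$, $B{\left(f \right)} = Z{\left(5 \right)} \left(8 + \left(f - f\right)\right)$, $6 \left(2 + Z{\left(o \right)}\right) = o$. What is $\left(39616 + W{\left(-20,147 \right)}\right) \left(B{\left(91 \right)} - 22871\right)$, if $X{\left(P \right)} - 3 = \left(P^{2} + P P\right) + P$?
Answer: $-924800193$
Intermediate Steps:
$Z{\left(o \right)} = -2 + \frac{o}{6}$
$B{\left(f \right)} = - \frac{28}{3}$ ($B{\left(f \right)} = \left(-2 + \frac{1}{6} \cdot 5\right) \left(8 + \left(f - f\right)\right) = \left(-2 + \frac{5}{6}\right) \left(8 + 0\right) = \left(- \frac{7}{6}\right) 8 = - \frac{28}{3}$)
$X{\left(P \right)} = 3 + P + 2 P^{2}$ ($X{\left(P \right)} = 3 + \left(\left(P^{2} + P P\right) + P\right) = 3 + \left(\left(P^{2} + P^{2}\right) + P\right) = 3 + \left(2 P^{2} + P\right) = 3 + \left(P + 2 P^{2}\right) = 3 + P + 2 P^{2}$)
$W{\left(d,M \right)} = 3 + 2 d^{2}$ ($W{\left(d,M \right)} = \left(3 + d + 2 d^{2}\right) - d = 3 + 2 d^{2}$)
$\left(39616 + W{\left(-20,147 \right)}\right) \left(B{\left(91 \right)} - 22871\right) = \left(39616 + \left(3 + 2 \left(-20\right)^{2}\right)\right) \left(- \frac{28}{3} - 22871\right) = \left(39616 + \left(3 + 2 \cdot 400\right)\right) \left(- \frac{68641}{3}\right) = \left(39616 + \left(3 + 800\right)\right) \left(- \frac{68641}{3}\right) = \left(39616 + 803\right) \left(- \frac{68641}{3}\right) = 40419 \left(- \frac{68641}{3}\right) = -924800193$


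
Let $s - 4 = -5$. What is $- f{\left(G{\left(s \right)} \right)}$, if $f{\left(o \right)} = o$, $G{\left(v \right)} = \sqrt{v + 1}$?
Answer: $0$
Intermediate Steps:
$s = -1$ ($s = 4 - 5 = -1$)
$G{\left(v \right)} = \sqrt{1 + v}$
$- f{\left(G{\left(s \right)} \right)} = - \sqrt{1 - 1} = - \sqrt{0} = \left(-1\right) 0 = 0$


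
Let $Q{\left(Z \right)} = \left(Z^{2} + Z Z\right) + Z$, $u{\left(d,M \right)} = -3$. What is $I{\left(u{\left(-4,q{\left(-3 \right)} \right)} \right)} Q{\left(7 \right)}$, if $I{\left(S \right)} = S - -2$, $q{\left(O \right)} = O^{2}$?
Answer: $-105$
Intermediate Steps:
$I{\left(S \right)} = 2 + S$ ($I{\left(S \right)} = S + 2 = 2 + S$)
$Q{\left(Z \right)} = Z + 2 Z^{2}$ ($Q{\left(Z \right)} = \left(Z^{2} + Z^{2}\right) + Z = 2 Z^{2} + Z = Z + 2 Z^{2}$)
$I{\left(u{\left(-4,q{\left(-3 \right)} \right)} \right)} Q{\left(7 \right)} = \left(2 - 3\right) 7 \left(1 + 2 \cdot 7\right) = - 7 \left(1 + 14\right) = - 7 \cdot 15 = \left(-1\right) 105 = -105$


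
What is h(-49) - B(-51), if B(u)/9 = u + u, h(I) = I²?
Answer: 3319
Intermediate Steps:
B(u) = 18*u (B(u) = 9*(u + u) = 9*(2*u) = 18*u)
h(-49) - B(-51) = (-49)² - 18*(-51) = 2401 - 1*(-918) = 2401 + 918 = 3319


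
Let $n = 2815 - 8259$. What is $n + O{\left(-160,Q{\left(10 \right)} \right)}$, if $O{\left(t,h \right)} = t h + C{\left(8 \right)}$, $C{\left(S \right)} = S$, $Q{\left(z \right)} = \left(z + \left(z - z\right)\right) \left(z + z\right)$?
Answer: $-37436$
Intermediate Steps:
$Q{\left(z \right)} = 2 z^{2}$ ($Q{\left(z \right)} = \left(z + 0\right) 2 z = z 2 z = 2 z^{2}$)
$O{\left(t,h \right)} = 8 + h t$ ($O{\left(t,h \right)} = t h + 8 = h t + 8 = 8 + h t$)
$n = -5444$ ($n = 2815 - 8259 = -5444$)
$n + O{\left(-160,Q{\left(10 \right)} \right)} = -5444 + \left(8 + 2 \cdot 10^{2} \left(-160\right)\right) = -5444 + \left(8 + 2 \cdot 100 \left(-160\right)\right) = -5444 + \left(8 + 200 \left(-160\right)\right) = -5444 + \left(8 - 32000\right) = -5444 - 31992 = -37436$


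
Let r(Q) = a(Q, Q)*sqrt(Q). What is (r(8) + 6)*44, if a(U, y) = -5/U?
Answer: 264 - 55*sqrt(2) ≈ 186.22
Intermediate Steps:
r(Q) = -5/sqrt(Q) (r(Q) = (-5/Q)*sqrt(Q) = -5/sqrt(Q))
(r(8) + 6)*44 = (-5*sqrt(2)/4 + 6)*44 = (6 - 5*sqrt(2)/4)*44 = 264 - 55*sqrt(2)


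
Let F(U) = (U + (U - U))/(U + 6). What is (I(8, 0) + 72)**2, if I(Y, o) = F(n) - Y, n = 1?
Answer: 201601/49 ≈ 4114.3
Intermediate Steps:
F(U) = U/(6 + U) (F(U) = (U + 0)/(6 + U) = U/(6 + U))
I(Y, o) = 1/7 - Y (I(Y, o) = 1/(6 + 1) - Y = 1/7 - Y)
(I(8, 0) + 72)**2 = ((1/7 - 1*8) + 72)**2 = ((1/7 - 8) + 72)**2 = (-55/7 + 72)**2 = (449/7)**2 = 201601/49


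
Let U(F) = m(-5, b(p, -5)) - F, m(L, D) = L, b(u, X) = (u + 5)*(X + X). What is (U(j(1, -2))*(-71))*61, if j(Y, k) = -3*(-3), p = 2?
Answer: 60634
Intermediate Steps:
j(Y, k) = 9
b(u, X) = 2*X*(5 + u) (b(u, X) = (5 + u)*(2*X) = 2*X*(5 + u))
U(F) = -5 - F
(U(j(1, -2))*(-71))*61 = ((-5 - 1*9)*(-71))*61 = ((-5 - 9)*(-71))*61 = -14*(-71)*61 = 994*61 = 60634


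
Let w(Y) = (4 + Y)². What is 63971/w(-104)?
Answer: 63971/10000 ≈ 6.3971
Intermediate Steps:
63971/w(-104) = 63971/((4 - 104)²) = 63971/((-100)²) = 63971/10000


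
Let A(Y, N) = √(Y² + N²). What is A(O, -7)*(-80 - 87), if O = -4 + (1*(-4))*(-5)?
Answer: -167*√305 ≈ -2916.5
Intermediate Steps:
O = 16 (O = -4 - 4*(-5) = -4 + 20 = 16)
A(Y, N) = √(N² + Y²)
A(O, -7)*(-80 - 87) = √((-7)² + 16²)*(-80 - 87) = √(49 + 256)*(-167) = √305*(-167) = -167*√305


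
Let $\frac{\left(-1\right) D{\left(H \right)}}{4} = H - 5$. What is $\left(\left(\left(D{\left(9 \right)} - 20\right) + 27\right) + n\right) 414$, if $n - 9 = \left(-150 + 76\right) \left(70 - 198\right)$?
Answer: $3921408$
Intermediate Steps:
$D{\left(H \right)} = 20 - 4 H$ ($D{\left(H \right)} = - 4 \left(H - 5\right) = - 4 \left(-5 + H\right) = 20 - 4 H$)
$n = 9481$ ($n = 9 + \left(-150 + 76\right) \left(70 - 198\right) = 9 - -9472 = 9 + 9472 = 9481$)
$\left(\left(\left(D{\left(9 \right)} - 20\right) + 27\right) + n\right) 414 = \left(\left(\left(\left(20 - 36\right) - 20\right) + 27\right) + 9481\right) 414 = \left(\left(\left(-16 - 20\right) + 27\right) + 9481\right) 414 = \left(\left(-36 + 27\right) + 9481\right) 414 = \left(-9 + 9481\right) 414 = 9472 \cdot 414 = 3921408$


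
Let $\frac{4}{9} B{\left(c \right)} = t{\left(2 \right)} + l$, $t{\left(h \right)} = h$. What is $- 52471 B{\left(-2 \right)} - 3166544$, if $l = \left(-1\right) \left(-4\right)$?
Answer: $- \frac{7749805}{2} \approx -3.8749 \cdot 10^{6}$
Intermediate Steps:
$l = 4$
$B{\left(c \right)} = \frac{27}{2}$ ($B{\left(c \right)} = \frac{9 \left(2 + 4\right)}{4} = \frac{9}{4} \cdot 6 = \frac{27}{2}$)
$- 52471 B{\left(-2 \right)} - 3166544 = \left(-52471\right) \frac{27}{2} - 3166544 = - \frac{1416717}{2} - 3166544 = - \frac{7749805}{2}$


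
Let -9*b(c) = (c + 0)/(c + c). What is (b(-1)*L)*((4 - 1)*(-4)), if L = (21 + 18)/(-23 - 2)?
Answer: -26/25 ≈ -1.0400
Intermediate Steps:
b(c) = -1/18 (b(c) = -(c + 0)/(9*(c + c)) = -c/(9*(2*c)) = -c*1/(2*c)/9 = -⅑*½ = -1/18)
L = -39/25 (L = 39/(-25) = 39*(-1/25) = -39/25 ≈ -1.5600)
(b(-1)*L)*((4 - 1)*(-4)) = (-1/18*(-39/25))*((4 - 1)*(-4)) = 13*(3*(-4))/150 = (13/150)*(-12) = -26/25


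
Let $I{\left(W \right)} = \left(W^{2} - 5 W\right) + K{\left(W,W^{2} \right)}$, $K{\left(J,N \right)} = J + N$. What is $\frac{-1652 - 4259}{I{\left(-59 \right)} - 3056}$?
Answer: $- \frac{5911}{4142} \approx -1.4271$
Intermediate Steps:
$I{\left(W \right)} = - 4 W + 2 W^{2}$ ($I{\left(W \right)} = \left(W^{2} - 5 W\right) + \left(W + W^{2}\right) = - 4 W + 2 W^{2}$)
$\frac{-1652 - 4259}{I{\left(-59 \right)} - 3056} = \frac{-1652 - 4259}{2 \left(-59\right) \left(-2 - 59\right) - 3056} = - \frac{5911}{2 \left(-59\right) \left(-61\right) - 3056} = - \frac{5911}{7198 - 3056} = - \frac{5911}{4142}$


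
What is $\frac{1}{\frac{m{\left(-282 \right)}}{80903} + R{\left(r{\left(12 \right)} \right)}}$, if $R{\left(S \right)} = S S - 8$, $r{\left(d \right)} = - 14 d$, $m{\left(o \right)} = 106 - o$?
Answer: $\frac{80903}{2282759436} \approx 3.5441 \cdot 10^{-5}$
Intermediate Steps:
$R{\left(S \right)} = -8 + S^{2}$ ($R{\left(S \right)} = S^{2} - 8 = -8 + S^{2}$)
$\frac{1}{\frac{m{\left(-282 \right)}}{80903} + R{\left(r{\left(12 \right)} \right)}} = \frac{1}{\frac{106 - -282}{80903} - \left(8 - \left(\left(-14\right) 12\right)^{2}\right)} = \frac{1}{\left(106 + 282\right) \frac{1}{80903} - \left(8 - \left(-168\right)^{2}\right)} = \frac{1}{388 \cdot \frac{1}{80903} + \left(-8 + 28224\right)} = \frac{1}{\frac{388}{80903} + 28216} = \frac{1}{\frac{2282759436}{80903}} = \frac{80903}{2282759436}$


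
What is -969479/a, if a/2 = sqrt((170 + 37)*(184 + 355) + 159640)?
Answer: -969479*sqrt(271213)/542426 ≈ -930.79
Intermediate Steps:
a = 2*sqrt(271213) (a = 2*sqrt((170 + 37)*(184 + 355) + 159640) = 2*sqrt(207*539 + 159640) = 2*sqrt(111573 + 159640) = 2*sqrt(271213) ≈ 1041.6)
-969479/a = -969479*sqrt(271213)/542426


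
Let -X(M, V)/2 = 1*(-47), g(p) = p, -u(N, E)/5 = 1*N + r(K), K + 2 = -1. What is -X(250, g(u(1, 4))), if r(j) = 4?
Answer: -94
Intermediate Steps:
K = -3 (K = -2 - 1 = -3)
u(N, E) = -20 - 5*N (u(N, E) = -5*(1*N + 4) = -5*(N + 4) = -5*(4 + N) = -20 - 5*N)
X(M, V) = 94 (X(M, V) = -2*(-47) = 94)
-X(250, g(u(1, 4))) = -1*94 = -94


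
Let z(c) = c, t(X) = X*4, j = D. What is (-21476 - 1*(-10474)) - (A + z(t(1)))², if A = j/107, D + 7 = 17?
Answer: -126153742/11449 ≈ -11019.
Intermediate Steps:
D = 10 (D = -7 + 17 = 10)
j = 10
t(X) = 4*X
A = 10/107 ≈ 0.093458
(-21476 - 1*(-10474)) - (A + z(t(1)))² = (-21476 - 1*(-10474)) - (10/107 + 4*1)² = (-21476 + 10474) - (10/107 + 4)² = -11002 - (438/107)² = -11002 - 1*191844/11449 = -11002 - 191844/11449 = -126153742/11449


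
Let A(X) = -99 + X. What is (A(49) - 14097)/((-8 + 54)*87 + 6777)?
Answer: -14147/10779 ≈ -1.3125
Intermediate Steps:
(A(49) - 14097)/((-8 + 54)*87 + 6777) = ((-99 + 49) - 14097)/((-8 + 54)*87 + 6777) = (-50 - 14097)/(46*87 + 6777) = -14147/(4002 + 6777) = -14147/10779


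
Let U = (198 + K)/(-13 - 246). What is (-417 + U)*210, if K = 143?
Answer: -3250320/37 ≈ -87847.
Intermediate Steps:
U = -341/259 (U = (198 + 143)/(-13 - 246) = 341/(-259) = 341*(-1/259) = -341/259 ≈ -1.3166)
(-417 + U)*210 = (-417 - 341/259)*210 = -108344/259*210 = -3250320/37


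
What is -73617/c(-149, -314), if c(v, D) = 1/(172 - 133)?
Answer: -2871063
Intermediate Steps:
c(v, D) = 1/39
-73617/c(-149, -314) = -73617/1/39 = -73617*39 = -2871063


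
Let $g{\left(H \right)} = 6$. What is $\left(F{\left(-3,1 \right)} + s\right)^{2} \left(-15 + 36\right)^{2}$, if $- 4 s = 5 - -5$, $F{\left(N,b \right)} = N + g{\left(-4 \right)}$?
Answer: $\frac{441}{4} \approx 110.25$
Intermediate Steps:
$F{\left(N,b \right)} = 6 + N$ ($F{\left(N,b \right)} = N + 6 = 6 + N$)
$s = - \frac{5}{2}$ ($s = - \frac{5 - -5}{4} = - \frac{5 + 5}{4} = \left(- \frac{1}{4}\right) 10 = - \frac{5}{2} \approx -2.5$)
$\left(F{\left(-3,1 \right)} + s\right)^{2} \left(-15 + 36\right)^{2} = \left(\left(6 - 3\right) - \frac{5}{2}\right)^{2} \left(-15 + 36\right)^{2} = \left(3 - \frac{5}{2}\right)^{2} \cdot 21^{2} = \left(\frac{1}{2}\right)^{2} \cdot 441 = \frac{1}{4} \cdot 441 = \frac{441}{4}$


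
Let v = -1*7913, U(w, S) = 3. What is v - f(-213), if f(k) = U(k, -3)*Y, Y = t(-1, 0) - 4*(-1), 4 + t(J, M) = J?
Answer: -7910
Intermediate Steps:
t(J, M) = -4 + J
Y = -1 (Y = (-4 - 1) - 4*(-1) = -5 + 4 = -1)
f(k) = -3 (f(k) = 3*(-1) = -3)
v = -7913
v - f(-213) = -7913 - 1*(-3) = -7913 + 3 = -7910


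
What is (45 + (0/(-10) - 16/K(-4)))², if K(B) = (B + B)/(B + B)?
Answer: 841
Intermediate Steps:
K(B) = 1 (K(B) = (2*B)/((2*B)) = (2*B)*(1/(2*B)) = 1)
(45 + (0/(-10) - 16/K(-4)))² = (45 + (0/(-10) - 16/1))² = (45 + (0*(-⅒) - 16*1))² = (45 + (0 - 16))² = (45 - 16)² = 29² = 841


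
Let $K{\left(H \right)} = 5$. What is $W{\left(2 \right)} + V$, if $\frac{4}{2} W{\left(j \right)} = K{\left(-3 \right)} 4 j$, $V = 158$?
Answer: $178$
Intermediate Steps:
$W{\left(j \right)} = 10 j$ ($W{\left(j \right)} = \frac{5 \cdot 4 j}{2} = \frac{20 j}{2} = 10 j$)
$W{\left(2 \right)} + V = 10 \cdot 2 + 158 = 20 + 158 = 178$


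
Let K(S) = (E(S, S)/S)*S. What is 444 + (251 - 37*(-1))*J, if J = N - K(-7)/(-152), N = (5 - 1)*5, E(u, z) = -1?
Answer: 117840/19 ≈ 6202.1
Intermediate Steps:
K(S) = -1 (K(S) = (-1/S)*S = -1)
N = 20 (N = 4*5 = 20)
J = 3039/152 (J = 20 - (-1)/(-152) = 20 - (-1)*(-1)/152 = 20 - 1*1/152 = 20 - 1/152 = 3039/152 ≈ 19.993)
444 + (251 - 37*(-1))*J = 444 + (251 - 37*(-1))*(3039/152) = 444 + (251 - 1*(-37))*(3039/152) = 444 + (251 + 37)*(3039/152) = 444 + 288*(3039/152) = 444 + 109404/19 = 117840/19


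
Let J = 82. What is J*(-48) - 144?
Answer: -4080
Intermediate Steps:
J*(-48) - 144 = 82*(-48) - 144 = -3936 - 144 = -4080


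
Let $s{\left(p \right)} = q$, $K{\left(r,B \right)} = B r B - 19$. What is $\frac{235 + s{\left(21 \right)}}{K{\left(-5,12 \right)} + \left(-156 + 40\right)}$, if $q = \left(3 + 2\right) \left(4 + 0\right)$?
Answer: $- \frac{17}{57} \approx -0.29825$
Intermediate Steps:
$K{\left(r,B \right)} = -19 + r B^{2}$ ($K{\left(r,B \right)} = r B^{2} - 19 = -19 + r B^{2}$)
$q = 20$ ($q = 5 \cdot 4 = 20$)
$s{\left(p \right)} = 20$
$\frac{235 + s{\left(21 \right)}}{K{\left(-5,12 \right)} + \left(-156 + 40\right)} = \frac{235 + 20}{\left(-19 - 5 \cdot 12^{2}\right) + \left(-156 + 40\right)} = \frac{255}{\left(-19 - 720\right) - 116} = \frac{255}{-739 - 116} = \frac{255}{-855} = 255 \left(- \frac{1}{855}\right) = - \frac{17}{57}$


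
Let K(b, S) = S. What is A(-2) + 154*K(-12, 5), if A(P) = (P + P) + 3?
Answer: 769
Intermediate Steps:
A(P) = 3 + 2*P (A(P) = 2*P + 3 = 3 + 2*P)
A(-2) + 154*K(-12, 5) = (3 + 2*(-2)) + 154*5 = (3 - 4) + 770 = -1 + 770 = 769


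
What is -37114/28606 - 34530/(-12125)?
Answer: 53775793/34684775 ≈ 1.5504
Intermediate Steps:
-37114/28606 - 34530/(-12125) = -37114*1/28606 - 34530*(-1/12125) = -18557/14303 + 6906/2425 = 53775793/34684775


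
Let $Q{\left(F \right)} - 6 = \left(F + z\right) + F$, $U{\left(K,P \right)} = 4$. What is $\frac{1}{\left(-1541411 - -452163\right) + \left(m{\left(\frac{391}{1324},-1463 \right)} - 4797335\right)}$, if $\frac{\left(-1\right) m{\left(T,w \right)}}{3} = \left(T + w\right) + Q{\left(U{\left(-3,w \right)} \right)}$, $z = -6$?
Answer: $- \frac{1324}{7788057805} \approx -1.7 \cdot 10^{-7}$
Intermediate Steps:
$Q{\left(F \right)} = 2 F$ ($Q{\left(F \right)} = 6 + \left(\left(F - 6\right) + F\right) = 6 + \left(\left(-6 + F\right) + F\right) = 6 + \left(-6 + 2 F\right) = 2 F$)
$m{\left(T,w \right)} = -24 - 3 T - 3 w$ ($m{\left(T,w \right)} = - 3 \left(\left(T + w\right) + 2 \cdot 4\right) = - 3 \left(\left(T + w\right) + 8\right) = - 3 \left(8 + T + w\right) = -24 - 3 T - 3 w$)
$\frac{1}{\left(-1541411 - -452163\right) + \left(m{\left(\frac{391}{1324},-1463 \right)} - 4797335\right)} = \frac{1}{\left(-1541411 - -452163\right) - \left(4792970 + 3 \cdot 391 \cdot \frac{1}{1324}\right)} = \frac{1}{\left(-1541411 + 452163\right) - \left(4792970 + 3 \cdot 391 \cdot \frac{1}{1324}\right)} = \frac{1}{-1089248 - \frac{6345893453}{1324}} = \frac{1}{- \frac{7788057805}{1324}} = - \frac{1324}{7788057805}$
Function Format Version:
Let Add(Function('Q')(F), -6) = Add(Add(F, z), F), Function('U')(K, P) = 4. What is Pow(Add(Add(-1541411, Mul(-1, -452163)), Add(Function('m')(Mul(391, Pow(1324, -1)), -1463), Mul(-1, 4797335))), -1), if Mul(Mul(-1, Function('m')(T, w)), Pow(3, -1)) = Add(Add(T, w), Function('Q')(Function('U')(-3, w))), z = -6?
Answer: Rational(-1324, 7788057805) ≈ -1.7000e-7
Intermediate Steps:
Function('Q')(F) = Mul(2, F) (Function('Q')(F) = Add(6, Add(Add(F, -6), F)) = Add(6, Add(Add(-6, F), F)) = Add(6, Add(-6, Mul(2, F))) = Mul(2, F))
Function('m')(T, w) = Add(-24, Mul(-3, T), Mul(-3, w)) (Function('m')(T, w) = Mul(-3, Add(Add(T, w), Mul(2, 4))) = Mul(-3, Add(Add(T, w), 8)) = Mul(-3, Add(8, T, w)) = Add(-24, Mul(-3, T), Mul(-3, w)))
Pow(Add(Add(-1541411, Mul(-1, -452163)), Add(Function('m')(Mul(391, Pow(1324, -1)), -1463), Mul(-1, 4797335))), -1) = Pow(Add(Add(-1541411, Mul(-1, -452163)), Add(Add(-24, Mul(-3, Mul(391, Pow(1324, -1))), Mul(-3, -1463)), Mul(-1, 4797335))), -1) = Pow(Add(Add(-1541411, 452163), Add(Add(-24, Mul(-3, Mul(391, Rational(1, 1324))), 4389), -4797335)), -1) = Pow(Add(-1089248, Add(Add(-24, Mul(-3, Rational(391, 1324)), 4389), -4797335)), -1) = Pow(Add(-1089248, Add(Add(-24, Rational(-1173, 1324), 4389), -4797335)), -1) = Pow(Add(-1089248, Add(Rational(5778087, 1324), -4797335)), -1) = Pow(Add(-1089248, Rational(-6345893453, 1324)), -1) = Pow(Rational(-7788057805, 1324), -1) = Rational(-1324, 7788057805)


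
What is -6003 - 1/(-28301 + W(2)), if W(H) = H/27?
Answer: -4587042348/764125 ≈ -6003.0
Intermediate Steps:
W(H) = H/27 (W(H) = H*(1/27) = H/27)
-6003 - 1/(-28301 + W(2)) = -6003 - 1/(-28301 + (1/27)*2) = -6003 - 1/(-28301 + 2/27) = -6003 - 1/(-764125/27) = -6003 - 1*(-27/764125) = -6003 + 27/764125 = -4587042348/764125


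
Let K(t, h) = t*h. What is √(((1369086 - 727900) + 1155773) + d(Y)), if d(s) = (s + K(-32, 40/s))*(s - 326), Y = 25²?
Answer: √1239513530/25 ≈ 1408.3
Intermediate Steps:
Y = 625
K(t, h) = h*t
d(s) = (-326 + s)*(s - 1280/s) (d(s) = (s + (40/s)*(-32))*(s - 326) = (s - 1280/s)*(-326 + s) = (-326 + s)*(s - 1280/s))
√(((1369086 - 727900) + 1155773) + d(Y)) = √(((1369086 - 727900) + 1155773) + (-1280 + 625² - 326*625 + 417280/625)) = √((641186 + 1155773) + (-1280 + 390625 - 203750 + 417280*(1/625))) = √(1796959 + (-1280 + 390625 - 203750 + 83456/125)) = √(1796959 + 23282831/125) = √(247902706/125) = √1239513530/25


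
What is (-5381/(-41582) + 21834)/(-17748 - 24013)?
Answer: -907906769/1736505902 ≈ -0.52284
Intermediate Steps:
(-5381/(-41582) + 21834)/(-17748 - 24013) = (-5381*(-1/41582) + 21834)/(-41761) = (5381/41582 + 21834)*(-1/41761) = (907906769/41582)*(-1/41761) = -907906769/1736505902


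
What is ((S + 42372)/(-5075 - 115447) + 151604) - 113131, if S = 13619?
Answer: 4636786915/120522 ≈ 38473.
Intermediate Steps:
((S + 42372)/(-5075 - 115447) + 151604) - 113131 = ((13619 + 42372)/(-5075 - 115447) + 151604) - 113131 = (55991/(-120522) + 151604) - 113131 = (55991*(-1/120522) + 151604) - 113131 = (-55991/120522 + 151604) - 113131 = 18271561297/120522 - 113131 = 4636786915/120522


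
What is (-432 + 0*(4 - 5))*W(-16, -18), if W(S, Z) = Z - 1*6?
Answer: 10368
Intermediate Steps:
W(S, Z) = -6 + Z (W(S, Z) = Z - 6 = -6 + Z)
(-432 + 0*(4 - 5))*W(-16, -18) = (-432 + 0*(4 - 5))*(-6 - 18) = (-432 + 0*(-1))*(-24) = (-432 + 0)*(-24) = -432*(-24) = 10368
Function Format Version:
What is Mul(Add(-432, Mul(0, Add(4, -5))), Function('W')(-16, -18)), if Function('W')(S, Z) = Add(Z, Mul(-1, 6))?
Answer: 10368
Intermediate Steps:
Function('W')(S, Z) = Add(-6, Z) (Function('W')(S, Z) = Add(Z, -6) = Add(-6, Z))
Mul(Add(-432, Mul(0, Add(4, -5))), Function('W')(-16, -18)) = Mul(Add(-432, Mul(0, Add(4, -5))), Add(-6, -18)) = Mul(Add(-432, Mul(0, -1)), -24) = Mul(Add(-432, 0), -24) = Mul(-432, -24) = 10368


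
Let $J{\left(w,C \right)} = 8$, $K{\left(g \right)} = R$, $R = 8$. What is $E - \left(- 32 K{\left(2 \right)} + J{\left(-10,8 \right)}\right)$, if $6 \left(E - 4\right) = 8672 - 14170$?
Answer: $- \frac{1993}{3} \approx -664.33$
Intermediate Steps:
$K{\left(g \right)} = 8$
$E = - \frac{2737}{3}$ ($E = 4 + \frac{8672 - 14170}{6} = 4 + \frac{1}{6} \left(-5498\right) = 4 - \frac{2749}{3} = - \frac{2737}{3} \approx -912.33$)
$E - \left(- 32 K{\left(2 \right)} + J{\left(-10,8 \right)}\right) = - \frac{2737}{3} - \left(\left(-32\right) 8 + 8\right) = - \frac{2737}{3} - \left(-256 + 8\right) = - \frac{2737}{3} - -248 = - \frac{2737}{3} + 248 = - \frac{1993}{3}$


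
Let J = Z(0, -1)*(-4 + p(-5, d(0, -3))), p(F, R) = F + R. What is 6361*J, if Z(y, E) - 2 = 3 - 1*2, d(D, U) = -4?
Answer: -248079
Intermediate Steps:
Z(y, E) = 3 (Z(y, E) = 2 + (3 - 1*2) = 2 + (3 - 2) = 2 + 1 = 3)
J = -39 (J = 3*(-4 + (-5 - 4)) = 3*(-4 - 9) = 3*(-13) = -39)
6361*J = 6361*(-39) = -248079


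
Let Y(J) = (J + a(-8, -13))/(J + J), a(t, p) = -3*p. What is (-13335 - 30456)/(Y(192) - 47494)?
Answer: 1868416/2026385 ≈ 0.92204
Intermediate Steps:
Y(J) = (39 + J)/(2*J) (Y(J) = (J - 3*(-13))/(J + J) = (J + 39)/((2*J)) = (39 + J)*(1/(2*J)) = (39 + J)/(2*J))
(-13335 - 30456)/(Y(192) - 47494) = (-13335 - 30456)/((1/2)*(39 + 192)/192 - 47494) = -43791/((1/2)*(1/192)*231 - 47494) = -43791/(77/128 - 47494) = -43791/(-6079155/128) = -43791*(-128/6079155) = 1868416/2026385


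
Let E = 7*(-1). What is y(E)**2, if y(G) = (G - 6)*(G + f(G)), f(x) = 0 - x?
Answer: 0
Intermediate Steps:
f(x) = -x
E = -7
y(G) = 0 (y(G) = (G - 6)*(G - G) = (-6 + G)*0 = 0)
y(E)**2 = 0**2 = 0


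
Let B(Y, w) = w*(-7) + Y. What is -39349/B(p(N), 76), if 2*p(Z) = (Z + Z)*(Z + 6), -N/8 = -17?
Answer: -39349/18780 ≈ -2.0953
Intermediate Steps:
N = 136 (N = -8*(-17) = 136)
p(Z) = Z*(6 + Z) (p(Z) = ((Z + Z)*(Z + 6))/2 = ((2*Z)*(6 + Z))/2 = (2*Z*(6 + Z))/2 = Z*(6 + Z))
B(Y, w) = Y - 7*w (B(Y, w) = -7*w + Y = Y - 7*w)
-39349/B(p(N), 76) = -39349/(136*(6 + 136) - 7*76) = -39349/(136*142 - 532) = -39349/(19312 - 532) = -39349/18780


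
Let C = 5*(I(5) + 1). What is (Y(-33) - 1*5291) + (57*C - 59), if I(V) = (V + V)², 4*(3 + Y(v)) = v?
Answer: 93695/4 ≈ 23424.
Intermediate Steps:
Y(v) = -3 + v/4
I(V) = 4*V² (I(V) = (2*V)² = 4*V²)
C = 505 (C = 5*(4*5² + 1) = 5*(4*25 + 1) = 5*(100 + 1) = 5*101 = 505)
(Y(-33) - 1*5291) + (57*C - 59) = ((-3 + (¼)*(-33)) - 1*5291) + (57*505 - 59) = ((-3 - 33/4) - 5291) + (28785 - 59) = (-45/4 - 5291) + 28726 = -21209/4 + 28726 = 93695/4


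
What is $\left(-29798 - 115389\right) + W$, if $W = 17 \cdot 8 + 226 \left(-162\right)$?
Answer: $-181663$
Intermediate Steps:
$W = -36476$ ($W = 136 - 36612 = -36476$)
$\left(-29798 - 115389\right) + W = \left(-29798 - 115389\right) - 36476 = -145187 - 36476 = -181663$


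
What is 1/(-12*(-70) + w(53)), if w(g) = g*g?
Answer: 1/3649 ≈ 0.00027405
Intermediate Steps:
w(g) = g²
1/(-12*(-70) + w(53)) = 1/(-12*(-70) + 53²) = 1/(840 + 2809) = 1/3649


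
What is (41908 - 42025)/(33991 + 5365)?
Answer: -117/39356 ≈ -0.0029729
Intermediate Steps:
(41908 - 42025)/(33991 + 5365) = -117/39356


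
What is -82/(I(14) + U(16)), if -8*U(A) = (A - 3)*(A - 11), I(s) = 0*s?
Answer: 656/65 ≈ 10.092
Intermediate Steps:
I(s) = 0
U(A) = -(-11 + A)*(-3 + A)/8 (U(A) = -(A - 3)*(A - 11)/8 = -(-3 + A)*(-11 + A)/8 = -(-11 + A)*(-3 + A)/8)
-82/(I(14) + U(16)) = -82/(0 + (-33/8 - ⅛*16² + (7/4)*16)) = -82/(0 + (-33/8 - ⅛*256 + 28)) = -82/(0 + (-33/8 - 32 + 28)) = -82/(0 - 65/8) = -82/(-65/8) = -8/65*(-82) = 656/65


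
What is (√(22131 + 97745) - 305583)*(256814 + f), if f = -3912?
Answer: -77282551866 + 505804*√29969 ≈ -7.7195e+10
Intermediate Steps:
(√(22131 + 97745) - 305583)*(256814 + f) = (√(22131 + 97745) - 305583)*(256814 - 3912) = (√119876 - 305583)*252902 = (2*√29969 - 305583)*252902 = (-305583 + 2*√29969)*252902 = -77282551866 + 505804*√29969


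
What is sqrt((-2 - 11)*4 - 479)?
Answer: 3*I*sqrt(59) ≈ 23.043*I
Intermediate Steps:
sqrt((-2 - 11)*4 - 479) = sqrt(-13*4 - 479) = sqrt(-52 - 479) = sqrt(-531) = 3*I*sqrt(59)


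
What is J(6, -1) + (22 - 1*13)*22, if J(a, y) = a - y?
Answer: 205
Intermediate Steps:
J(6, -1) + (22 - 1*13)*22 = (6 - 1*(-1)) + (22 - 1*13)*22 = (6 + 1) + (22 - 13)*22 = 7 + 9*22 = 7 + 198 = 205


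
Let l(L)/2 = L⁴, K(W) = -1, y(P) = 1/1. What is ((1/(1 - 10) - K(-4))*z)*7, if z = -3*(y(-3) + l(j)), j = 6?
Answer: -145208/3 ≈ -48403.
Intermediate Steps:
y(P) = 1
l(L) = 2*L⁴
z = -7779 (z = -3*(1 + 2*6⁴) = -3*(1 + 2*1296) = -3*(1 + 2592) = -3*2593 = -7779)
((1/(1 - 10) - K(-4))*z)*7 = ((1/(1 - 10) - 1*(-1))*(-7779))*7 = ((1/(-9) + 1)*(-7779))*7 = ((-⅑ + 1)*(-7779))*7 = ((8/9)*(-7779))*7 = -20744/3*7 = -145208/3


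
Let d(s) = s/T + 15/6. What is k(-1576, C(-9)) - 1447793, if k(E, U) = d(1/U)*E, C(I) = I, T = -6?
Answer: -39197579/27 ≈ -1.4518e+6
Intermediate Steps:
d(s) = 5/2 - s/6 (d(s) = s/(-6) + 15/6 = s*(-⅙) + 15*(⅙) = -s/6 + 5/2 = 5/2 - s/6)
k(E, U) = E*(5/2 - 1/(6*U)) (k(E, U) = (5/2 - 1/(6*U))*E = E*(5/2 - 1/(6*U)))
k(-1576, C(-9)) - 1447793 = (⅙)*(-1576)*(-1 + 15*(-9))/(-9) - 1447793 = (⅙)*(-1576)*(-⅑)*(-1 - 135) - 1447793 = (⅙)*(-1576)*(-⅑)*(-136) - 1447793 = -107168/27 - 1447793 = -39197579/27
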